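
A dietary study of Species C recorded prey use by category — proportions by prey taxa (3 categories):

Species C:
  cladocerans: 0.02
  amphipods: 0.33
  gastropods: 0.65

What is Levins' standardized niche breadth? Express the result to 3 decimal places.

Σpᵢ² = 0.02² + 0.33² + 0.65² = 0.0004 + 0.1089 + 0.4225 = 0.5318
B = 1 / 0.5318 = 1.88041
Bₛ = (B − 1)/(n − 1) = (1.88041 − 1)/(3 − 1) = 0.88041/2 = 0.44021

0.440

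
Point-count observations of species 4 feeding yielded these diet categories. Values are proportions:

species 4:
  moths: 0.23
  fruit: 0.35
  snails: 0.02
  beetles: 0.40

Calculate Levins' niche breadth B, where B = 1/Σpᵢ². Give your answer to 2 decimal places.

2.98

Σpᵢ² = 0.23² + 0.35² + 0.02² + 0.40² = 0.0529 + 0.1225 + 0.0004 + 0.1600 = 0.3358
B = 1 / 0.3358 = 2.9780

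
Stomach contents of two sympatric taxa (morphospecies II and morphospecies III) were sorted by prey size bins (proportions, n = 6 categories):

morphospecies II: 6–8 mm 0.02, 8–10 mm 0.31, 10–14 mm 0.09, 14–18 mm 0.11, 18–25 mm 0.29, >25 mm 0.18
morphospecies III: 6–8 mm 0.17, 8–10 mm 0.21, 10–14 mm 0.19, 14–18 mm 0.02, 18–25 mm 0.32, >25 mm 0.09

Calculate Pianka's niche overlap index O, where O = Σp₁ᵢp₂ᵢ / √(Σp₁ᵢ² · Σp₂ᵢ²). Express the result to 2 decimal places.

Σ p₁ᵢp₂ᵢ = 0.0034 + 0.0651 + 0.0171 + 0.0022 + 0.0928 + 0.0162 = 0.1968
Σp_1ᵢ² = 0.02² + 0.31² + 0.09² + 0.11² + 0.29² + 0.18² = 0.0004 + 0.0961 + 0.0081 + 0.0121 + 0.0841 + 0.0324 = 0.2332
Σp_2ᵢ² = 0.17² + 0.21² + 0.19² + 0.02² + 0.32² + 0.09² = 0.0289 + 0.0441 + 0.0361 + 0.0004 + 0.1024 + 0.0081 = 0.2200
O = 0.1968 / √(0.2332 × 0.2200) = 0.1968 / 0.22650 = 0.8689

0.87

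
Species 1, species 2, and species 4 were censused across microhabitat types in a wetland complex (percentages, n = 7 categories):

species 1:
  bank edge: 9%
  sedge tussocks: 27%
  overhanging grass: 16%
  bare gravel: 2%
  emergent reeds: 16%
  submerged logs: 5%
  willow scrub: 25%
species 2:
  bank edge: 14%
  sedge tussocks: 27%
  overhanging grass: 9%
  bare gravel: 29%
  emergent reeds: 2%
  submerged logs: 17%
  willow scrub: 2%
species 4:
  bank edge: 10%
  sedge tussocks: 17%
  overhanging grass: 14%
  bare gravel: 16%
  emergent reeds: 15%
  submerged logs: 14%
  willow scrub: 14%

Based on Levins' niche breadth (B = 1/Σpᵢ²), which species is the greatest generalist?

Convert percentages to proportions (divide by 100).
Σp_1ᵢ² = 0.09² + 0.27² + 0.16² + 0.02² + 0.16² + 0.05² + 0.25² = 0.0081 + 0.0729 + 0.0256 + 0.0004 + 0.0256 + 0.0025 + 0.0625 = 0.1976
B_1 = 1 / 0.1976 = 5.0607
Σp_2ᵢ² = 0.14² + 0.27² + 0.09² + 0.29² + 0.02² + 0.17² + 0.02² = 0.0196 + 0.0729 + 0.0081 + 0.0841 + 0.0004 + 0.0289 + 0.0004 = 0.2144
B_2 = 1 / 0.2144 = 4.6642
Σp_4ᵢ² = 0.10² + 0.17² + 0.14² + 0.16² + 0.15² + 0.14² + 0.14² = 0.0100 + 0.0289 + 0.0196 + 0.0256 + 0.0225 + 0.0196 + 0.0196 = 0.1458
B_4 = 1 / 0.1458 = 6.8587
Highest B → broadest niche (most generalist): species 4 (B = 6.86).

species 4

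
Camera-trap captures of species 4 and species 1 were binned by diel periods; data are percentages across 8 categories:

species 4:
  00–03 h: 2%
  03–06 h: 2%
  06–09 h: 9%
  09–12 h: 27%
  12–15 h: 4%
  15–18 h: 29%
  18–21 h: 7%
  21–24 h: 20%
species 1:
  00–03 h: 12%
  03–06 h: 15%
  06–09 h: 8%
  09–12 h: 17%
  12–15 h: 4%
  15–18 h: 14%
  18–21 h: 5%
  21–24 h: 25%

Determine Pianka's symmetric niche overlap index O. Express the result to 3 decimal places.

Convert percentages to proportions (divide by 100).
Σ p₁ᵢp₂ᵢ = 0.0024 + 0.0030 + 0.0072 + 0.0459 + 0.0016 + 0.0406 + 0.0035 + 0.0500 = 0.1542
Σp_1ᵢ² = 0.02² + 0.02² + 0.09² + 0.27² + 0.04² + 0.29² + 0.07² + 0.20² = 0.0004 + 0.0004 + 0.0081 + 0.0729 + 0.0016 + 0.0841 + 0.0049 + 0.0400 = 0.2124
Σp_2ᵢ² = 0.12² + 0.15² + 0.08² + 0.17² + 0.04² + 0.14² + 0.05² + 0.25² = 0.0144 + 0.0225 + 0.0064 + 0.0289 + 0.0016 + 0.0196 + 0.0025 + 0.0625 = 0.1584
O = 0.1542 / √(0.2124 × 0.1584) = 0.1542 / 0.183423 = 0.84068

0.841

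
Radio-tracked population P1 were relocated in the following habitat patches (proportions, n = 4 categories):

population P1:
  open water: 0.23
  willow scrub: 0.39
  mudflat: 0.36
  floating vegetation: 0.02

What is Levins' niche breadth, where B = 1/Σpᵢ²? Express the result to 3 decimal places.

Σpᵢ² = 0.23² + 0.39² + 0.36² + 0.02² = 0.0529 + 0.1521 + 0.1296 + 0.0004 = 0.3350
B = 1 / 0.3350 = 2.98507

2.985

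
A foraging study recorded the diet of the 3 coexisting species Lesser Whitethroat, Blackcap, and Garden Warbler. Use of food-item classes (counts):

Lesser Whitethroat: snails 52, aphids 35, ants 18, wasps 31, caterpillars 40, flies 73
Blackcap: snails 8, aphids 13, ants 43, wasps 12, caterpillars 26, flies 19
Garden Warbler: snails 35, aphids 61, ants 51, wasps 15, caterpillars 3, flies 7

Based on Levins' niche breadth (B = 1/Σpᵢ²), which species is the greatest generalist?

Proportions for Lesser Whitethroat (n=249): 52/249=0.2088, 35/249=0.1406, 18/249=0.0723, 31/249=0.1245, 40/249=0.1606, 73/249=0.2932
Proportions for Blackcap (n=121): 8/121=0.0661, 13/121=0.1074, 43/121=0.3554, 12/121=0.0992, 26/121=0.2149, 19/121=0.1570
Proportions for Garden Warbler (n=172): 35/172=0.2035, 61/172=0.3547, 51/172=0.2965, 15/172=0.0872, 3/172=0.0174, 7/172=0.0407
Σp_Whitᵢ² = 0.2088² + 0.1406² + 0.0723² + 0.1245² + 0.1606² + 0.2932² = 0.043597 + 0.019768 + 0.005227 + 0.015500 + 0.025792 + 0.085966 = 0.195850
B_Whit = 1 / 0.195850 = 5.1059
Σp_Blacᵢ² = 0.0661² + 0.1074² + 0.3554² + 0.0992² + 0.2149² + 0.1570² = 0.004369 + 0.011535 + 0.126309 + 0.009841 + 0.046182 + 0.024649 = 0.222885
B_Blac = 1 / 0.222885 = 4.4866
Σp_Warbᵢ² = 0.2035² + 0.3547² + 0.2965² + 0.0872² + 0.0174² + 0.0407² = 0.041412 + 0.125812 + 0.087912 + 0.007604 + 0.000303 + 0.001656 = 0.264699
B_Warb = 1 / 0.264699 = 3.7779
Highest B → broadest niche (most generalist): Lesser Whitethroat (B = 5.11).

Lesser Whitethroat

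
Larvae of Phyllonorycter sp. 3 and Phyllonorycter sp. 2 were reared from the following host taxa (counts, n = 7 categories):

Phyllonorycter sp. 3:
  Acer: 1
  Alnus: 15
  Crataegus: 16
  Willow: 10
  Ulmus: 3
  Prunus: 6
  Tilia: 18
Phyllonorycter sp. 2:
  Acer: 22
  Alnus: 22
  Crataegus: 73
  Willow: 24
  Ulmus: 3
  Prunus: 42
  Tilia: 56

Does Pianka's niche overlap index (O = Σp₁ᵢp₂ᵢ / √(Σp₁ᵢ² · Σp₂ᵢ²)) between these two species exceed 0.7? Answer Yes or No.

Yes

Proportions for Phyllonorycter sp. 3 (n=69): 1/69=0.0145, 15/69=0.2174, 16/69=0.2319, 10/69=0.1449, 3/69=0.0435, 6/69=0.0870, 18/69=0.2609
Proportions for Phyllonorycter sp. 2 (n=242): 22/242=0.0909, 22/242=0.0909, 73/242=0.3017, 24/242=0.0992, 3/242=0.0124, 42/242=0.1736, 56/242=0.2314
Σ p₁ᵢp₂ᵢ = 0.001318 + 0.019762 + 0.069964 + 0.014374 + 0.000539 + 0.015103 + 0.060372 = 0.181432
Σp_1ᵢ² = 0.0145² + 0.2174² + 0.2319² + 0.1449² + 0.0435² + 0.0870² + 0.2609² = 0.000210 + 0.047263 + 0.053778 + 0.020996 + 0.001892 + 0.007569 + 0.068069 = 0.199777
Σp_2ᵢ² = 0.0909² + 0.0909² + 0.3017² + 0.0992² + 0.0124² + 0.1736² + 0.2314² = 0.008263 + 0.008263 + 0.091023 + 0.009841 + 0.000154 + 0.030137 + 0.053546 = 0.201227
O = 0.181432 / √(0.199777 × 0.201227) = 0.181432 / 0.2005007 = 0.9049
O = 0.9049 > 0.7 → Yes.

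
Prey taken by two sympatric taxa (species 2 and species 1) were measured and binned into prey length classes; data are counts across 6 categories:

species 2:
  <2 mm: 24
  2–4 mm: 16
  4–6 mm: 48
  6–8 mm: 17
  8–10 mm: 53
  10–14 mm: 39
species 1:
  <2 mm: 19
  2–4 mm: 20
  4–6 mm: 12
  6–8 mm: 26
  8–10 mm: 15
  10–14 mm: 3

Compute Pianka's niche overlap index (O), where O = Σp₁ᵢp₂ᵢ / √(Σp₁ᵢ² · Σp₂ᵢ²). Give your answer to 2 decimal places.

0.72

Proportions for species 2 (n=197): 24/197=0.1218, 16/197=0.0812, 48/197=0.2437, 17/197=0.0863, 53/197=0.2690, 39/197=0.1980
Proportions for species 1 (n=95): 19/95=0.2000, 20/95=0.2105, 12/95=0.1263, 26/95=0.2737, 15/95=0.1579, 3/95=0.0316
Σ p₁ᵢp₂ᵢ = 0.024360 + 0.017093 + 0.030779 + 0.023620 + 0.042475 + 0.006257 = 0.144584
Σp_1ᵢ² = 0.1218² + 0.0812² + 0.2437² + 0.0863² + 0.2690² + 0.1980² = 0.014835 + 0.006593 + 0.059390 + 0.007448 + 0.072361 + 0.039204 = 0.199831
Σp_2ᵢ² = 0.2000² + 0.2105² + 0.1263² + 0.2737² + 0.1579² + 0.0316² = 0.040000 + 0.044310 + 0.015952 + 0.074912 + 0.024932 + 0.000999 = 0.201105
O = 0.144584 / √(0.199831 × 0.201105) = 0.144584 / 0.2004670 = 0.7212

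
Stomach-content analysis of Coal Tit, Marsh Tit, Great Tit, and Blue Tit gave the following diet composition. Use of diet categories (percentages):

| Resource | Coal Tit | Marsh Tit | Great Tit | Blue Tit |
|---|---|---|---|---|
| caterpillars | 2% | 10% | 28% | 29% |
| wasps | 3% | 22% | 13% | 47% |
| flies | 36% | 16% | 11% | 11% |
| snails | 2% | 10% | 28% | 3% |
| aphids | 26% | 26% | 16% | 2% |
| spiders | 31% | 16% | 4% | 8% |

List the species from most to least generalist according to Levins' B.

Convert percentages to proportions (divide by 100).
Σp_Coalᵢ² = 0.02² + 0.03² + 0.36² + 0.02² + 0.26² + 0.31² = 0.0004 + 0.0009 + 0.1296 + 0.0004 + 0.0676 + 0.0961 = 0.2950
B_Coal = 1 / 0.2950 = 3.3898
Σp_Marsᵢ² = 0.10² + 0.22² + 0.16² + 0.10² + 0.26² + 0.16² = 0.0100 + 0.0484 + 0.0256 + 0.0100 + 0.0676 + 0.0256 = 0.1872
B_Mars = 1 / 0.1872 = 5.3419
Σp_Greaᵢ² = 0.28² + 0.13² + 0.11² + 0.28² + 0.16² + 0.04² = 0.0784 + 0.0169 + 0.0121 + 0.0784 + 0.0256 + 0.0016 = 0.2130
B_Grea = 1 / 0.2130 = 4.6948
Σp_Blueᵢ² = 0.29² + 0.47² + 0.11² + 0.03² + 0.02² + 0.08² = 0.0841 + 0.2209 + 0.0121 + 0.0009 + 0.0004 + 0.0064 = 0.3248
B_Blue = 1 / 0.3248 = 3.0788
Ranking by B (broadest → narrowest): Marsh Tit (5.34) > Great Tit (4.69) > Coal Tit (3.39) > Blue Tit (3.08)

Marsh Tit > Great Tit > Coal Tit > Blue Tit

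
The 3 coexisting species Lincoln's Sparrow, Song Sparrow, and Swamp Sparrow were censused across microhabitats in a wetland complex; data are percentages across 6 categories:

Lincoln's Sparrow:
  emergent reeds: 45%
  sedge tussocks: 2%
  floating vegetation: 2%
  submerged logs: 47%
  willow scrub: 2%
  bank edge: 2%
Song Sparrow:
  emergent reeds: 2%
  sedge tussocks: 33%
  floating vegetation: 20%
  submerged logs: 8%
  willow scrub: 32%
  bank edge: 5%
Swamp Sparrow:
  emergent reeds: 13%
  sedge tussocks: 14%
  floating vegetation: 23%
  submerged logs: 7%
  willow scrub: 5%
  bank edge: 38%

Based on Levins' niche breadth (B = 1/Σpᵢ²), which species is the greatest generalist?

Swamp Sparrow

Convert percentages to proportions (divide by 100).
Σp_Lincᵢ² = 0.45² + 0.02² + 0.02² + 0.47² + 0.02² + 0.02² = 0.2025 + 0.0004 + 0.0004 + 0.2209 + 0.0004 + 0.0004 = 0.4250
B_Linc = 1 / 0.4250 = 2.3529
Σp_Songᵢ² = 0.02² + 0.33² + 0.20² + 0.08² + 0.32² + 0.05² = 0.0004 + 0.1089 + 0.0400 + 0.0064 + 0.1024 + 0.0025 = 0.2606
B_Song = 1 / 0.2606 = 3.8373
Σp_Swamᵢ² = 0.13² + 0.14² + 0.23² + 0.07² + 0.05² + 0.38² = 0.0169 + 0.0196 + 0.0529 + 0.0049 + 0.0025 + 0.1444 = 0.2412
B_Swam = 1 / 0.2412 = 4.1459
Highest B → broadest niche (most generalist): Swamp Sparrow (B = 4.15).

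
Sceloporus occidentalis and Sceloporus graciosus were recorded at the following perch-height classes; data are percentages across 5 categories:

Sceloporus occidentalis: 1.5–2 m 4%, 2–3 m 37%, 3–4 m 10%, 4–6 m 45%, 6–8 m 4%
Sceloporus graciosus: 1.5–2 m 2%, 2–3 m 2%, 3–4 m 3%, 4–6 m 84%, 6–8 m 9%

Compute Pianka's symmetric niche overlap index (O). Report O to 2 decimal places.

Convert percentages to proportions (divide by 100).
Σ p₁ᵢp₂ᵢ = 0.0008 + 0.0074 + 0.0030 + 0.3780 + 0.0036 = 0.3928
Σp_1ᵢ² = 0.04² + 0.37² + 0.10² + 0.45² + 0.04² = 0.0016 + 0.1369 + 0.0100 + 0.2025 + 0.0016 = 0.3526
Σp_2ᵢ² = 0.02² + 0.02² + 0.03² + 0.84² + 0.09² = 0.0004 + 0.0004 + 0.0009 + 0.7056 + 0.0081 = 0.7154
O = 0.3928 / √(0.3526 × 0.7154) = 0.3928 / 0.50224 = 0.7821

0.78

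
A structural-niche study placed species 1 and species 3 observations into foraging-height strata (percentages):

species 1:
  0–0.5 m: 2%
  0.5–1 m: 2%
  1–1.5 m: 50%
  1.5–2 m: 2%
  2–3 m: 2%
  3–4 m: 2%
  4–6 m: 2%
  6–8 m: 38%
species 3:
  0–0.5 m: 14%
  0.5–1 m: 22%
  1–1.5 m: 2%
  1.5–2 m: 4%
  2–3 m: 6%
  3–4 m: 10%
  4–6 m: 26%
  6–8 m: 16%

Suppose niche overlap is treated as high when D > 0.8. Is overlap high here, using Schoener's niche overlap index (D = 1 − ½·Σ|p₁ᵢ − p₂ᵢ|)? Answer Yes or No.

Convert percentages to proportions (divide by 100).
Σ|p₁ᵢ − p₂ᵢ| = 0.12 + 0.20 + 0.48 + 0.02 + 0.04 + 0.08 + 0.24 + 0.22 = 1.40
D = 1 − ½ × 1.40 = 1 − 0.700 = 0.3000
D = 0.3000 < 0.8 → No.

No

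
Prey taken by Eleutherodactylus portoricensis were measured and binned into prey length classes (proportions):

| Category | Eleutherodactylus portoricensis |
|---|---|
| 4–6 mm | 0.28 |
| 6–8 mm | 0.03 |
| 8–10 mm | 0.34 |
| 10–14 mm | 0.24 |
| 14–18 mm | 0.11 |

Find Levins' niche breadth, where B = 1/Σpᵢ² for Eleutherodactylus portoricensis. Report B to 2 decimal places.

Σpᵢ² = 0.28² + 0.03² + 0.34² + 0.24² + 0.11² = 0.0784 + 0.0009 + 0.1156 + 0.0576 + 0.0121 = 0.2646
B = 1 / 0.2646 = 3.7793

3.78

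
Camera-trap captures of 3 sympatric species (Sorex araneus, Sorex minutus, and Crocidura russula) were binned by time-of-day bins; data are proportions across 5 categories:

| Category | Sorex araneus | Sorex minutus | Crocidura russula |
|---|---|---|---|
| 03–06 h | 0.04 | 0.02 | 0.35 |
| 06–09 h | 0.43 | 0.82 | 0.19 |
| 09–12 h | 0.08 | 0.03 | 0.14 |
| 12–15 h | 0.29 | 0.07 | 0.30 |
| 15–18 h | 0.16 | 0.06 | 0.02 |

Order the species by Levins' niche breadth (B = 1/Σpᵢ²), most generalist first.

Σp_aranᵢ² = 0.04² + 0.43² + 0.08² + 0.29² + 0.16² = 0.0016 + 0.1849 + 0.0064 + 0.0841 + 0.0256 = 0.3026
B_aran = 1 / 0.3026 = 3.3047
Σp_minuᵢ² = 0.02² + 0.82² + 0.03² + 0.07² + 0.06² = 0.0004 + 0.6724 + 0.0009 + 0.0049 + 0.0036 = 0.6822
B_minu = 1 / 0.6822 = 1.4658
Σp_russᵢ² = 0.35² + 0.19² + 0.14² + 0.30² + 0.02² = 0.1225 + 0.0361 + 0.0196 + 0.0900 + 0.0004 = 0.2686
B_russ = 1 / 0.2686 = 3.7230
Ranking by B (broadest → narrowest): Crocidura russula (3.72) > Sorex araneus (3.30) > Sorex minutus (1.47)

Crocidura russula > Sorex araneus > Sorex minutus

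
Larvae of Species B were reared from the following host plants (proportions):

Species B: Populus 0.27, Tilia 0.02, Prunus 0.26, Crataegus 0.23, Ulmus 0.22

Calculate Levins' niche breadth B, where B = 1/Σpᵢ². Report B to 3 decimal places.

4.129

Σpᵢ² = 0.27² + 0.02² + 0.26² + 0.23² + 0.22² = 0.0729 + 0.0004 + 0.0676 + 0.0529 + 0.0484 = 0.2422
B = 1 / 0.2422 = 4.12882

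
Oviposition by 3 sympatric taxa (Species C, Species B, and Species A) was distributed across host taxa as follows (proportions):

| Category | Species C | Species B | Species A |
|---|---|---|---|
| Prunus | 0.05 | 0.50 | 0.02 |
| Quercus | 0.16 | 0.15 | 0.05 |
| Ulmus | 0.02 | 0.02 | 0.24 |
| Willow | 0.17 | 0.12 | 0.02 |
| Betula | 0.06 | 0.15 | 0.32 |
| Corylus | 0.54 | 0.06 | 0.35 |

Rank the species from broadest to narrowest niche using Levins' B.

Σp_Cᵢ² = 0.05² + 0.16² + 0.02² + 0.17² + 0.06² + 0.54² = 0.0025 + 0.0256 + 0.0004 + 0.0289 + 0.0036 + 0.2916 = 0.3526
B_C = 1 / 0.3526 = 2.8361
Σp_Bᵢ² = 0.50² + 0.15² + 0.02² + 0.12² + 0.15² + 0.06² = 0.2500 + 0.0225 + 0.0004 + 0.0144 + 0.0225 + 0.0036 = 0.3134
B_B = 1 / 0.3134 = 3.1908
Σp_Aᵢ² = 0.02² + 0.05² + 0.24² + 0.02² + 0.32² + 0.35² = 0.0004 + 0.0025 + 0.0576 + 0.0004 + 0.1024 + 0.1225 = 0.2858
B_A = 1 / 0.2858 = 3.4990
Ranking by B (broadest → narrowest): Species A (3.50) > Species B (3.19) > Species C (2.84)

Species A > Species B > Species C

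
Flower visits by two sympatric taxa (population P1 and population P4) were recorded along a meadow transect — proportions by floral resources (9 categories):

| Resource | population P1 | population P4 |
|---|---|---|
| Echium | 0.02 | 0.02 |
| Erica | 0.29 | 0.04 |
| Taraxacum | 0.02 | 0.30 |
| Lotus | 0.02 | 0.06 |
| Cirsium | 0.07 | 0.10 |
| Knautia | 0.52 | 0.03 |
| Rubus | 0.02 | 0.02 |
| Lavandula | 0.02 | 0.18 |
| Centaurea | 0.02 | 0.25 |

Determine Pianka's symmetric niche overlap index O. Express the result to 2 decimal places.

0.19

Σ p₁ᵢp₂ᵢ = 0.0004 + 0.0116 + 0.0060 + 0.0012 + 0.0070 + 0.0156 + 0.0004 + 0.0036 + 0.0050 = 0.0508
Σp_1ᵢ² = 0.02² + 0.29² + 0.02² + 0.02² + 0.07² + 0.52² + 0.02² + 0.02² + 0.02² = 0.0004 + 0.0841 + 0.0004 + 0.0004 + 0.0049 + 0.2704 + 0.0004 + 0.0004 + 0.0004 = 0.3618
Σp_2ᵢ² = 0.02² + 0.04² + 0.30² + 0.06² + 0.10² + 0.03² + 0.02² + 0.18² + 0.25² = 0.0004 + 0.0016 + 0.0900 + 0.0036 + 0.0100 + 0.0009 + 0.0004 + 0.0324 + 0.0625 = 0.2018
O = 0.0508 / √(0.3618 × 0.2018) = 0.0508 / 0.27021 = 0.1880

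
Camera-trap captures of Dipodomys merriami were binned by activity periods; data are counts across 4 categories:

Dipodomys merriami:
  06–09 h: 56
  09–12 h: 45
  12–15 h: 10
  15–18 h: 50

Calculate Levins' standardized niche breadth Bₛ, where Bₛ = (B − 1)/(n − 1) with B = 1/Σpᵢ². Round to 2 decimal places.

Proportions for Dipodomys merriami (n=161): 56/161=0.3478, 45/161=0.2795, 10/161=0.0621, 50/161=0.3106
Σpᵢ² = 0.3478² + 0.2795² + 0.0621² + 0.3106² = 0.120965 + 0.078120 + 0.003856 + 0.096472 = 0.299413
B = 1 / 0.299413 = 3.3399
Bₛ = (B − 1)/(n − 1) = (3.3399 − 1)/(4 − 1) = 2.3399/3 = 0.7800

0.78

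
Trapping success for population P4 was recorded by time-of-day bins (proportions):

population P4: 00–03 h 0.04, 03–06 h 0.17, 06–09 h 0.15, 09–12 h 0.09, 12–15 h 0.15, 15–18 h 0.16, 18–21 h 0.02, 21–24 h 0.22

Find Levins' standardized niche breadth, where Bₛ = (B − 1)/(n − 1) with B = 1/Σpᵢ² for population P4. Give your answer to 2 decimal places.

0.76

Σpᵢ² = 0.04² + 0.17² + 0.15² + 0.09² + 0.15² + 0.16² + 0.02² + 0.22² = 0.0016 + 0.0289 + 0.0225 + 0.0081 + 0.0225 + 0.0256 + 0.0004 + 0.0484 = 0.1580
B = 1 / 0.1580 = 6.3291
Bₛ = (B − 1)/(n − 1) = (6.3291 − 1)/(8 − 1) = 5.3291/7 = 0.7613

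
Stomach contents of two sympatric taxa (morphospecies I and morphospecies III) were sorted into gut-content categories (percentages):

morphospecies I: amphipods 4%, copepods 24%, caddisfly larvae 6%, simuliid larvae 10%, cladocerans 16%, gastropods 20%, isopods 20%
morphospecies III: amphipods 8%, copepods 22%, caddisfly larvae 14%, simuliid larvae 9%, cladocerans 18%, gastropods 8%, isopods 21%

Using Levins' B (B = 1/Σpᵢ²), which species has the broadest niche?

Convert percentages to proportions (divide by 100).
Σp_Iᵢ² = 0.04² + 0.24² + 0.06² + 0.10² + 0.16² + 0.20² + 0.20² = 0.0016 + 0.0576 + 0.0036 + 0.0100 + 0.0256 + 0.0400 + 0.0400 = 0.1784
B_I = 1 / 0.1784 = 5.6054
Σp_IIIᵢ² = 0.08² + 0.22² + 0.14² + 0.09² + 0.18² + 0.08² + 0.21² = 0.0064 + 0.0484 + 0.0196 + 0.0081 + 0.0324 + 0.0064 + 0.0441 = 0.1654
B_III = 1 / 0.1654 = 6.0459
Highest B → broadest niche (most generalist): morphospecies III (B = 6.05).

morphospecies III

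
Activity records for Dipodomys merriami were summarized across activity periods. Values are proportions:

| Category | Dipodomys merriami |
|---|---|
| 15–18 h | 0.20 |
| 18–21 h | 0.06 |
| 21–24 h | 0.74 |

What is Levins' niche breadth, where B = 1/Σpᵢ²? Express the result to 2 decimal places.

Σpᵢ² = 0.20² + 0.06² + 0.74² = 0.0400 + 0.0036 + 0.5476 = 0.5912
B = 1 / 0.5912 = 1.6915

1.69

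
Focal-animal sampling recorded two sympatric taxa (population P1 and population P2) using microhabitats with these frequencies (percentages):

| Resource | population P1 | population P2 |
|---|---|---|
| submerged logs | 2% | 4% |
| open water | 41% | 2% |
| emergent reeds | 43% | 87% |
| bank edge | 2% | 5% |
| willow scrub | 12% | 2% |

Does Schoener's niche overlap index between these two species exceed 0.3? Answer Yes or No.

Yes

Convert percentages to proportions (divide by 100).
Σ|p₁ᵢ − p₂ᵢ| = 0.02 + 0.39 + 0.44 + 0.03 + 0.10 = 0.98
D = 1 − ½ × 0.98 = 1 − 0.490 = 0.5100
D = 0.5100 > 0.3 → Yes.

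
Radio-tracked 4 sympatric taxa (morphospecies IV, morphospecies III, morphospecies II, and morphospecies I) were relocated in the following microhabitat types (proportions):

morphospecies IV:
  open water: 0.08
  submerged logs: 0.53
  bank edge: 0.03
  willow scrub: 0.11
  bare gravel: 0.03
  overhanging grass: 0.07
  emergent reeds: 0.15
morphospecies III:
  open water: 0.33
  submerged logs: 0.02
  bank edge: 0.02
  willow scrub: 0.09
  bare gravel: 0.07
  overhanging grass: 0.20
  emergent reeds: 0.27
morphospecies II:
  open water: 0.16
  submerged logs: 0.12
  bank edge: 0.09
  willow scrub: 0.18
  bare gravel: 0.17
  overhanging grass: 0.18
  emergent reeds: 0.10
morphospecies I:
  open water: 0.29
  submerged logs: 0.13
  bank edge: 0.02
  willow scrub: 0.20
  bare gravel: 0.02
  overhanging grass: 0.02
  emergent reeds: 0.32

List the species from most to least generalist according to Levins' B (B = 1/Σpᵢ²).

Σp_IVᵢ² = 0.08² + 0.53² + 0.03² + 0.11² + 0.03² + 0.07² + 0.15² = 0.0064 + 0.2809 + 0.0009 + 0.0121 + 0.0009 + 0.0049 + 0.0225 = 0.3286
B_IV = 1 / 0.3286 = 3.0432
Σp_IIIᵢ² = 0.33² + 0.02² + 0.02² + 0.09² + 0.07² + 0.20² + 0.27² = 0.1089 + 0.0004 + 0.0004 + 0.0081 + 0.0049 + 0.0400 + 0.0729 = 0.2356
B_III = 1 / 0.2356 = 4.2445
Σp_IIᵢ² = 0.16² + 0.12² + 0.09² + 0.18² + 0.17² + 0.18² + 0.10² = 0.0256 + 0.0144 + 0.0081 + 0.0324 + 0.0289 + 0.0324 + 0.0100 = 0.1518
B_II = 1 / 0.1518 = 6.5876
Σp_Iᵢ² = 0.29² + 0.13² + 0.02² + 0.20² + 0.02² + 0.02² + 0.32² = 0.0841 + 0.0169 + 0.0004 + 0.0400 + 0.0004 + 0.0004 + 0.1024 = 0.2446
B_I = 1 / 0.2446 = 4.0883
Ranking by B (broadest → narrowest): morphospecies II (6.59) > morphospecies III (4.24) > morphospecies I (4.09) > morphospecies IV (3.04)

morphospecies II > morphospecies III > morphospecies I > morphospecies IV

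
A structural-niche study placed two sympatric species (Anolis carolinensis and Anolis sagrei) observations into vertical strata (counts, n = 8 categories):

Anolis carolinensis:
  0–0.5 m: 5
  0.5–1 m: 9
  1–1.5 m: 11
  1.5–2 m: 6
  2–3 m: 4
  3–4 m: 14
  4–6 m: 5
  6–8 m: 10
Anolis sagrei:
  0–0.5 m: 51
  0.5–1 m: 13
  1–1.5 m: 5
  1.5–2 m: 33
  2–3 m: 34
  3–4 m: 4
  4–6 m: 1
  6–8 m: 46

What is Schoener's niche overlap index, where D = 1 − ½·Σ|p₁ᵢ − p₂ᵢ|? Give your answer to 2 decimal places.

Proportions for Anolis carolinensis (n=64): 5/64=0.0781, 9/64=0.1406, 11/64=0.1719, 6/64=0.0938, 4/64=0.0625, 14/64=0.2188, 5/64=0.0781, 10/64=0.1563
Proportions for Anolis sagrei (n=187): 51/187=0.2727, 13/187=0.0695, 5/187=0.0267, 33/187=0.1765, 34/187=0.1818, 4/187=0.0214, 1/187=0.0053, 46/187=0.2460
Σ|p₁ᵢ − p₂ᵢ| = 0.1946 + 0.0711 + 0.1452 + 0.0827 + 0.1193 + 0.1974 + 0.0728 + 0.0897 = 0.9728
D = 1 − ½ × 0.9728 = 1 − 0.48640 = 0.51360

0.51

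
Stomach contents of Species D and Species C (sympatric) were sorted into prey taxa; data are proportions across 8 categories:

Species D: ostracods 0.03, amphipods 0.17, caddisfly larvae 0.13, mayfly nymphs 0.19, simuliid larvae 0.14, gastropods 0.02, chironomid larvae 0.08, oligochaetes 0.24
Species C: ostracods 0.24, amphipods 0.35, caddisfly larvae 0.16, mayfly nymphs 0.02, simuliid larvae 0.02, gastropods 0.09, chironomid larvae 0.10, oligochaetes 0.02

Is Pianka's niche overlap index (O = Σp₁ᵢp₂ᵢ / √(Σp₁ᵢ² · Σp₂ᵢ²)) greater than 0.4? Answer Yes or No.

Yes

Σ p₁ᵢp₂ᵢ = 0.0072 + 0.0595 + 0.0208 + 0.0038 + 0.0028 + 0.0018 + 0.0080 + 0.0048 = 0.1087
Σp_1ᵢ² = 0.03² + 0.17² + 0.13² + 0.19² + 0.14² + 0.02² + 0.08² + 0.24² = 0.0009 + 0.0289 + 0.0169 + 0.0361 + 0.0196 + 0.0004 + 0.0064 + 0.0576 = 0.1668
Σp_2ᵢ² = 0.24² + 0.35² + 0.16² + 0.02² + 0.02² + 0.09² + 0.10² + 0.02² = 0.0576 + 0.1225 + 0.0256 + 0.0004 + 0.0004 + 0.0081 + 0.0100 + 0.0004 = 0.2250
O = 0.1087 / √(0.1668 × 0.2250) = 0.1087 / 0.19373 = 0.5611
O = 0.5611 > 0.4 → Yes.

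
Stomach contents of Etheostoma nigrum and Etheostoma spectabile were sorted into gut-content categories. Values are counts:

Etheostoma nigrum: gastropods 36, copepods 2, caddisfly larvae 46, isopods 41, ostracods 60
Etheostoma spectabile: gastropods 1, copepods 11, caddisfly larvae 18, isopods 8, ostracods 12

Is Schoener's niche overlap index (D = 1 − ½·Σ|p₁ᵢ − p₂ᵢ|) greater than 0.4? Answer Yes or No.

Yes

Proportions for Etheostoma nigrum (n=185): 36/185=0.1946, 2/185=0.0108, 46/185=0.2486, 41/185=0.2216, 60/185=0.3243
Proportions for Etheostoma spectabile (n=50): 1/50=0.0200, 11/50=0.2200, 18/50=0.3600, 8/50=0.1600, 12/50=0.2400
Σ|p₁ᵢ − p₂ᵢ| = 0.1746 + 0.2092 + 0.1114 + 0.0616 + 0.0843 = 0.6411
D = 1 − ½ × 0.6411 = 1 − 0.32055 = 0.67945
D = 0.67945 > 0.4 → Yes.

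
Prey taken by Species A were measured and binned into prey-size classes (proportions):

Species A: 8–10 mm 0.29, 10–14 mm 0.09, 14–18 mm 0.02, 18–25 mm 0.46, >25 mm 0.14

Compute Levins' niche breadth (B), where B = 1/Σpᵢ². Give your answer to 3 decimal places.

3.088

Σpᵢ² = 0.29² + 0.09² + 0.02² + 0.46² + 0.14² = 0.0841 + 0.0081 + 0.0004 + 0.2116 + 0.0196 = 0.3238
B = 1 / 0.3238 = 3.08833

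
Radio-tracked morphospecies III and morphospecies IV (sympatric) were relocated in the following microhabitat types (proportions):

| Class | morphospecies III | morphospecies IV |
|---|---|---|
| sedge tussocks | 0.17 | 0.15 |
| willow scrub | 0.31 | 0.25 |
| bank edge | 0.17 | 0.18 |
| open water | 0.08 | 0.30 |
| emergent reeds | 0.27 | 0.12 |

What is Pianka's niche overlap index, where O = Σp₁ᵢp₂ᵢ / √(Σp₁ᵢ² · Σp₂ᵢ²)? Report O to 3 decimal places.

Σ p₁ᵢp₂ᵢ = 0.0255 + 0.0775 + 0.0306 + 0.0240 + 0.0324 = 0.1900
Σp_1ᵢ² = 0.17² + 0.31² + 0.17² + 0.08² + 0.27² = 0.0289 + 0.0961 + 0.0289 + 0.0064 + 0.0729 = 0.2332
Σp_2ᵢ² = 0.15² + 0.25² + 0.18² + 0.30² + 0.12² = 0.0225 + 0.0625 + 0.0324 + 0.0900 + 0.0144 = 0.2218
O = 0.1900 / √(0.2332 × 0.2218) = 0.1900 / 0.227429 = 0.83543

0.835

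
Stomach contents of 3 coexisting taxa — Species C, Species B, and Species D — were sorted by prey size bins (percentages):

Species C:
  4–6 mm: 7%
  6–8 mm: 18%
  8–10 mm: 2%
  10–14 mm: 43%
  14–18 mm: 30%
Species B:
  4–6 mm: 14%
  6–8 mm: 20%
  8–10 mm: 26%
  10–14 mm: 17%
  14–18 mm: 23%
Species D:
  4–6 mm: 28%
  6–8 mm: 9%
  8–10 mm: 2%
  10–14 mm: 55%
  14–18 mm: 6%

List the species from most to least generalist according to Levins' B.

Species B > Species C > Species D

Convert percentages to proportions (divide by 100).
Σp_Cᵢ² = 0.07² + 0.18² + 0.02² + 0.43² + 0.30² = 0.0049 + 0.0324 + 0.0004 + 0.1849 + 0.0900 = 0.3126
B_C = 1 / 0.3126 = 3.1990
Σp_Bᵢ² = 0.14² + 0.20² + 0.26² + 0.17² + 0.23² = 0.0196 + 0.0400 + 0.0676 + 0.0289 + 0.0529 = 0.2090
B_B = 1 / 0.2090 = 4.7847
Σp_Dᵢ² = 0.28² + 0.09² + 0.02² + 0.55² + 0.06² = 0.0784 + 0.0081 + 0.0004 + 0.3025 + 0.0036 = 0.3930
B_D = 1 / 0.3930 = 2.5445
Ranking by B (broadest → narrowest): Species B (4.78) > Species C (3.20) > Species D (2.54)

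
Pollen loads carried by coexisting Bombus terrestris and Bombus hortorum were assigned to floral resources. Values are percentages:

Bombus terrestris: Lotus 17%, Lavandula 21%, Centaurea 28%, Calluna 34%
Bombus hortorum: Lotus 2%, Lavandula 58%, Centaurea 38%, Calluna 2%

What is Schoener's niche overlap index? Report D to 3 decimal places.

Convert percentages to proportions (divide by 100).
Σ|p₁ᵢ − p₂ᵢ| = 0.15 + 0.37 + 0.10 + 0.32 = 0.94
D = 1 − ½ × 0.94 = 1 − 0.470 = 0.53000

0.530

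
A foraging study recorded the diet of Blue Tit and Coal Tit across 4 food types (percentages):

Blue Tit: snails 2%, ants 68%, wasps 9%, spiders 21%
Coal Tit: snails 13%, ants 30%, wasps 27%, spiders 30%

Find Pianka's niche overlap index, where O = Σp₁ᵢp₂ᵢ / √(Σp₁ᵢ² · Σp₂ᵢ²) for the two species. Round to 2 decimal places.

Convert percentages to proportions (divide by 100).
Σ p₁ᵢp₂ᵢ = 0.0026 + 0.2040 + 0.0243 + 0.0630 = 0.2939
Σp_1ᵢ² = 0.02² + 0.68² + 0.09² + 0.21² = 0.0004 + 0.4624 + 0.0081 + 0.0441 = 0.5150
Σp_2ᵢ² = 0.13² + 0.30² + 0.27² + 0.30² = 0.0169 + 0.0900 + 0.0729 + 0.0900 = 0.2698
O = 0.2939 / √(0.5150 × 0.2698) = 0.2939 / 0.37276 = 0.7884

0.79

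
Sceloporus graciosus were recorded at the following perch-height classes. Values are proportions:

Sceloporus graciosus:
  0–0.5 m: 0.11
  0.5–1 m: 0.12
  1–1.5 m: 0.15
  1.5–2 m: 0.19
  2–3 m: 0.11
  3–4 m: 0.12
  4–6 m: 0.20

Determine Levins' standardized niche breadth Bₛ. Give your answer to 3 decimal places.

0.933

Σpᵢ² = 0.11² + 0.12² + 0.15² + 0.19² + 0.11² + 0.12² + 0.20² = 0.0121 + 0.0144 + 0.0225 + 0.0361 + 0.0121 + 0.0144 + 0.0400 = 0.1516
B = 1 / 0.1516 = 6.59631
Bₛ = (B − 1)/(n − 1) = (6.59631 − 1)/(7 − 1) = 5.59631/6 = 0.93272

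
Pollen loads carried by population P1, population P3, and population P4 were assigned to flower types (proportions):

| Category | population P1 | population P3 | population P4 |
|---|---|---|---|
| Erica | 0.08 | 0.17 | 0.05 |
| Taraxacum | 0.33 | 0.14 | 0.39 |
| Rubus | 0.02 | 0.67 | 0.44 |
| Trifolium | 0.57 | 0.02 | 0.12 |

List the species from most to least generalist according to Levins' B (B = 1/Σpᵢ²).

population P4 > population P1 > population P3

Σp_P1ᵢ² = 0.08² + 0.33² + 0.02² + 0.57² = 0.0064 + 0.1089 + 0.0004 + 0.3249 = 0.4406
B_P1 = 1 / 0.4406 = 2.2696
Σp_P3ᵢ² = 0.17² + 0.14² + 0.67² + 0.02² = 0.0289 + 0.0196 + 0.4489 + 0.0004 = 0.4978
B_P3 = 1 / 0.4978 = 2.0088
Σp_P4ᵢ² = 0.05² + 0.39² + 0.44² + 0.12² = 0.0025 + 0.1521 + 0.1936 + 0.0144 = 0.3626
B_P4 = 1 / 0.3626 = 2.7579
Ranking by B (broadest → narrowest): population P4 (2.76) > population P1 (2.27) > population P3 (2.01)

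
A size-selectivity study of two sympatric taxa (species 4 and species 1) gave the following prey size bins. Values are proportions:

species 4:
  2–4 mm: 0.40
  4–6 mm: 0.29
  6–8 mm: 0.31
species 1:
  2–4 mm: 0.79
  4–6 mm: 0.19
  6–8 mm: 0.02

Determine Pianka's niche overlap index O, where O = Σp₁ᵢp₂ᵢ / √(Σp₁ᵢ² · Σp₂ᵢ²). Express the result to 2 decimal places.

0.80

Σ p₁ᵢp₂ᵢ = 0.3160 + 0.0551 + 0.0062 = 0.3773
Σp_1ᵢ² = 0.40² + 0.29² + 0.31² = 0.1600 + 0.0841 + 0.0961 = 0.3402
Σp_2ᵢ² = 0.79² + 0.19² + 0.02² = 0.6241 + 0.0361 + 0.0004 = 0.6606
O = 0.3773 / √(0.3402 × 0.6606) = 0.3773 / 0.47406 = 0.7959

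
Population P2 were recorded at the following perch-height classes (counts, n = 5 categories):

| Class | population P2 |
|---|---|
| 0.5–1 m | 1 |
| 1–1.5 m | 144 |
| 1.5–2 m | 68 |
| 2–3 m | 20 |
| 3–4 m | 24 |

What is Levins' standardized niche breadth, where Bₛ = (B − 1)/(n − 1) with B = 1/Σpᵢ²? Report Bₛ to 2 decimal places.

0.38

Proportions for population P2 (n=257): 1/257=0.0039, 144/257=0.5603, 68/257=0.2646, 20/257=0.0778, 24/257=0.0934
Σpᵢ² = 0.0039² + 0.5603² + 0.2646² + 0.0778² + 0.0934² = 0.000015 + 0.313936 + 0.070013 + 0.006053 + 0.008724 = 0.398741
B = 1 / 0.398741 = 2.5079
Bₛ = (B − 1)/(n − 1) = (2.5079 − 1)/(5 − 1) = 1.5079/4 = 0.3770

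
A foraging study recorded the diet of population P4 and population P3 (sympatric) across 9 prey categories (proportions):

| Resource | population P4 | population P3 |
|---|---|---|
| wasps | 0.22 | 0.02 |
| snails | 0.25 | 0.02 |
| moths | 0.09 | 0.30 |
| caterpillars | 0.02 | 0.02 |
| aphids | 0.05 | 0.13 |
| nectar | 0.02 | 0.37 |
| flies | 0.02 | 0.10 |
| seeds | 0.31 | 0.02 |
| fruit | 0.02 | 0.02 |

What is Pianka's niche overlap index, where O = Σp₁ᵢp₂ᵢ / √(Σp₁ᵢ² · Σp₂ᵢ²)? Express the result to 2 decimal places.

0.25

Σ p₁ᵢp₂ᵢ = 0.0044 + 0.0050 + 0.0270 + 0.0004 + 0.0065 + 0.0074 + 0.0020 + 0.0062 + 0.0004 = 0.0593
Σp_1ᵢ² = 0.22² + 0.25² + 0.09² + 0.02² + 0.05² + 0.02² + 0.02² + 0.31² + 0.02² = 0.0484 + 0.0625 + 0.0081 + 0.0004 + 0.0025 + 0.0004 + 0.0004 + 0.0961 + 0.0004 = 0.2192
Σp_2ᵢ² = 0.02² + 0.02² + 0.30² + 0.02² + 0.13² + 0.37² + 0.10² + 0.02² + 0.02² = 0.0004 + 0.0004 + 0.0900 + 0.0004 + 0.0169 + 0.1369 + 0.0100 + 0.0004 + 0.0004 = 0.2558
O = 0.0593 / √(0.2192 × 0.2558) = 0.0593 / 0.23679 = 0.2504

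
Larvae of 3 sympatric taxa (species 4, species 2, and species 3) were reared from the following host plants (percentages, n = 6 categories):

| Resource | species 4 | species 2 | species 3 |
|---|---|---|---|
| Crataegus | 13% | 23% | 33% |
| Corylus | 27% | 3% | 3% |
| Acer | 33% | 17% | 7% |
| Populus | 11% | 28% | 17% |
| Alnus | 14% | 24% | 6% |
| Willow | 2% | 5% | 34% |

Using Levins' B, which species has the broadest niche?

Convert percentages to proportions (divide by 100).
Σp_4ᵢ² = 0.13² + 0.27² + 0.33² + 0.11² + 0.14² + 0.02² = 0.0169 + 0.0729 + 0.1089 + 0.0121 + 0.0196 + 0.0004 = 0.2308
B_4 = 1 / 0.2308 = 4.3328
Σp_2ᵢ² = 0.23² + 0.03² + 0.17² + 0.28² + 0.24² + 0.05² = 0.0529 + 0.0009 + 0.0289 + 0.0784 + 0.0576 + 0.0025 = 0.2212
B_2 = 1 / 0.2212 = 4.5208
Σp_3ᵢ² = 0.33² + 0.03² + 0.07² + 0.17² + 0.06² + 0.34² = 0.1089 + 0.0009 + 0.0049 + 0.0289 + 0.0036 + 0.1156 = 0.2628
B_3 = 1 / 0.2628 = 3.8052
Highest B → broadest niche (most generalist): species 2 (B = 4.52).

species 2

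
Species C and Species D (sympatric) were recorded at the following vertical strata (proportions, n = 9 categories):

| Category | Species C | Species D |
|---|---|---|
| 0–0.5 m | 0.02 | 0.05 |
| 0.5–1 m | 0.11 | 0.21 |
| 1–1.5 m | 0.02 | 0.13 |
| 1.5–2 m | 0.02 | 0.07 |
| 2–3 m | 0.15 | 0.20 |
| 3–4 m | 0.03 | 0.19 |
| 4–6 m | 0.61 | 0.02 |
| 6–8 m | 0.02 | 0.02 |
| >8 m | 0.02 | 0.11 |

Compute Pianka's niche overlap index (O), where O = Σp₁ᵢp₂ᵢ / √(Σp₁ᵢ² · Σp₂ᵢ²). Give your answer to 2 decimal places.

0.31

Σ p₁ᵢp₂ᵢ = 0.0010 + 0.0231 + 0.0026 + 0.0014 + 0.0300 + 0.0057 + 0.0122 + 0.0004 + 0.0022 = 0.0786
Σp_1ᵢ² = 0.02² + 0.11² + 0.02² + 0.02² + 0.15² + 0.03² + 0.61² + 0.02² + 0.02² = 0.0004 + 0.0121 + 0.0004 + 0.0004 + 0.0225 + 0.0009 + 0.3721 + 0.0004 + 0.0004 = 0.4096
Σp_2ᵢ² = 0.05² + 0.21² + 0.13² + 0.07² + 0.20² + 0.19² + 0.02² + 0.02² + 0.11² = 0.0025 + 0.0441 + 0.0169 + 0.0049 + 0.0400 + 0.0361 + 0.0004 + 0.0004 + 0.0121 = 0.1574
O = 0.0786 / √(0.4096 × 0.1574) = 0.0786 / 0.25391 = 0.3096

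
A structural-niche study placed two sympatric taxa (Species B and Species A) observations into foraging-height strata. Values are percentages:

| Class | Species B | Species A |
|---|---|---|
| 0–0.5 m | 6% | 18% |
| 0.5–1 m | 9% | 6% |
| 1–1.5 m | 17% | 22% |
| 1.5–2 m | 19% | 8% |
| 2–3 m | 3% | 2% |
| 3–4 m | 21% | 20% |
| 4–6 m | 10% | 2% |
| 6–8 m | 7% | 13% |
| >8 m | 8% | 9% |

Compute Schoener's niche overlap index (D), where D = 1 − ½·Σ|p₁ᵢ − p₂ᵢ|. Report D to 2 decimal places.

Convert percentages to proportions (divide by 100).
Σ|p₁ᵢ − p₂ᵢ| = 0.12 + 0.03 + 0.05 + 0.11 + 0.01 + 0.01 + 0.08 + 0.06 + 0.01 = 0.48
D = 1 − ½ × 0.48 = 1 − 0.240 = 0.7600

0.76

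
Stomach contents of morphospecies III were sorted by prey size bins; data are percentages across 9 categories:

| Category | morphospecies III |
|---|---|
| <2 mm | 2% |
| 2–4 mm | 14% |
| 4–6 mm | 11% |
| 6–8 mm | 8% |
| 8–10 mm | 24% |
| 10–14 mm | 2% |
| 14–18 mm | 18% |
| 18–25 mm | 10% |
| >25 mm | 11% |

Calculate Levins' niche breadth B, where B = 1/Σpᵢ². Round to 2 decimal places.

Convert percentages to proportions (divide by 100).
Σpᵢ² = 0.02² + 0.14² + 0.11² + 0.08² + 0.24² + 0.02² + 0.18² + 0.10² + 0.11² = 0.0004 + 0.0196 + 0.0121 + 0.0064 + 0.0576 + 0.0004 + 0.0324 + 0.0100 + 0.0121 = 0.1510
B = 1 / 0.1510 = 6.6225

6.62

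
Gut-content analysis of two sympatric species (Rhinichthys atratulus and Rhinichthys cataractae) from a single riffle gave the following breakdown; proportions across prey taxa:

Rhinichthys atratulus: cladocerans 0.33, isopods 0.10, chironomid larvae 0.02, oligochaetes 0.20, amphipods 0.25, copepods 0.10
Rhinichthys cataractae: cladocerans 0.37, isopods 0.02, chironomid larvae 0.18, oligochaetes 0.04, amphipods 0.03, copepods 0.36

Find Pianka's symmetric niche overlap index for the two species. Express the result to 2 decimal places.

0.68

Σ p₁ᵢp₂ᵢ = 0.1221 + 0.0020 + 0.0036 + 0.0080 + 0.0075 + 0.0360 = 0.1792
Σp_1ᵢ² = 0.33² + 0.10² + 0.02² + 0.20² + 0.25² + 0.10² = 0.1089 + 0.0100 + 0.0004 + 0.0400 + 0.0625 + 0.0100 = 0.2318
Σp_2ᵢ² = 0.37² + 0.02² + 0.18² + 0.04² + 0.03² + 0.36² = 0.1369 + 0.0004 + 0.0324 + 0.0016 + 0.0009 + 0.1296 = 0.3018
O = 0.1792 / √(0.2318 × 0.3018) = 0.1792 / 0.26449 = 0.6775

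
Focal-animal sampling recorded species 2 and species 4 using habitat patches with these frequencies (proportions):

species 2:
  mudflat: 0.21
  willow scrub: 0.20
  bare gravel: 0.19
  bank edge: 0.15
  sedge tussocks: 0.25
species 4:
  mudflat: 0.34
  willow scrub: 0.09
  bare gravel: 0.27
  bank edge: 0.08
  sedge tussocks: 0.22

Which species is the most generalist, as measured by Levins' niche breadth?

Σp_2ᵢ² = 0.21² + 0.20² + 0.19² + 0.15² + 0.25² = 0.0441 + 0.0400 + 0.0361 + 0.0225 + 0.0625 = 0.2052
B_2 = 1 / 0.2052 = 4.8733
Σp_4ᵢ² = 0.34² + 0.09² + 0.27² + 0.08² + 0.22² = 0.1156 + 0.0081 + 0.0729 + 0.0064 + 0.0484 = 0.2514
B_4 = 1 / 0.2514 = 3.9777
Highest B → broadest niche (most generalist): species 2 (B = 4.87).

species 2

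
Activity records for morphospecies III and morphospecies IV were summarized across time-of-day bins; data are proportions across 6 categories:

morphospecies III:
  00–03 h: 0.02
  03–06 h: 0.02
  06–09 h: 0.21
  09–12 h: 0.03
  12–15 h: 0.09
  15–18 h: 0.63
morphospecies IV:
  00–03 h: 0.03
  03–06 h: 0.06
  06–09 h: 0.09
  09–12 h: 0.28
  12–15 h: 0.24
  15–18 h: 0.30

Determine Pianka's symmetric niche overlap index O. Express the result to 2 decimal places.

0.73

Σ p₁ᵢp₂ᵢ = 0.0006 + 0.0012 + 0.0189 + 0.0084 + 0.0216 + 0.1890 = 0.2397
Σp_1ᵢ² = 0.02² + 0.02² + 0.21² + 0.03² + 0.09² + 0.63² = 0.0004 + 0.0004 + 0.0441 + 0.0009 + 0.0081 + 0.3969 = 0.4508
Σp_2ᵢ² = 0.03² + 0.06² + 0.09² + 0.28² + 0.24² + 0.30² = 0.0009 + 0.0036 + 0.0081 + 0.0784 + 0.0576 + 0.0900 = 0.2386
O = 0.2397 / √(0.4508 × 0.2386) = 0.2397 / 0.32796 = 0.7309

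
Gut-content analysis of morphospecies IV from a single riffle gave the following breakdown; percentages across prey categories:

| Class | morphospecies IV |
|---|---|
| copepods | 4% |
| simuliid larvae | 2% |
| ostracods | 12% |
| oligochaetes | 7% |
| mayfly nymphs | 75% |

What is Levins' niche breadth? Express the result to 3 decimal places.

Convert percentages to proportions (divide by 100).
Σpᵢ² = 0.04² + 0.02² + 0.12² + 0.07² + 0.75² = 0.0016 + 0.0004 + 0.0144 + 0.0049 + 0.5625 = 0.5838
B = 1 / 0.5838 = 1.71292

1.713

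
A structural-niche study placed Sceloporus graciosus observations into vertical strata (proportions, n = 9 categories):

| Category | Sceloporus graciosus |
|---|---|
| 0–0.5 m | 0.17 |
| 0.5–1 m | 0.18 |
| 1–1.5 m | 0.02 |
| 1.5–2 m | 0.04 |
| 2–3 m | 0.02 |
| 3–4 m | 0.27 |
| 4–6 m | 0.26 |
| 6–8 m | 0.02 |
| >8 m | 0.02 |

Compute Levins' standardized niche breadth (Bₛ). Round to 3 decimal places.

Σpᵢ² = 0.17² + 0.18² + 0.02² + 0.04² + 0.02² + 0.27² + 0.26² + 0.02² + 0.02² = 0.0289 + 0.0324 + 0.0004 + 0.0016 + 0.0004 + 0.0729 + 0.0676 + 0.0004 + 0.0004 = 0.2050
B = 1 / 0.2050 = 4.87805
Bₛ = (B − 1)/(n − 1) = (4.87805 − 1)/(9 − 1) = 3.87805/8 = 0.48476

0.485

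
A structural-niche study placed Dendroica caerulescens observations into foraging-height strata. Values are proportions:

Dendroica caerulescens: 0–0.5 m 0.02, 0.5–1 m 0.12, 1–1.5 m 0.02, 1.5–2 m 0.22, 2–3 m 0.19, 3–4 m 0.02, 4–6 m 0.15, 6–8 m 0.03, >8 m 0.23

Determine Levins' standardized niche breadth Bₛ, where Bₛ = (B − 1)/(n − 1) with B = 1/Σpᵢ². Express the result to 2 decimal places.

Σpᵢ² = 0.02² + 0.12² + 0.02² + 0.22² + 0.19² + 0.02² + 0.15² + 0.03² + 0.23² = 0.0004 + 0.0144 + 0.0004 + 0.0484 + 0.0361 + 0.0004 + 0.0225 + 0.0009 + 0.0529 = 0.1764
B = 1 / 0.1764 = 5.6689
Bₛ = (B − 1)/(n − 1) = (5.6689 − 1)/(9 − 1) = 4.6689/8 = 0.5836

0.58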